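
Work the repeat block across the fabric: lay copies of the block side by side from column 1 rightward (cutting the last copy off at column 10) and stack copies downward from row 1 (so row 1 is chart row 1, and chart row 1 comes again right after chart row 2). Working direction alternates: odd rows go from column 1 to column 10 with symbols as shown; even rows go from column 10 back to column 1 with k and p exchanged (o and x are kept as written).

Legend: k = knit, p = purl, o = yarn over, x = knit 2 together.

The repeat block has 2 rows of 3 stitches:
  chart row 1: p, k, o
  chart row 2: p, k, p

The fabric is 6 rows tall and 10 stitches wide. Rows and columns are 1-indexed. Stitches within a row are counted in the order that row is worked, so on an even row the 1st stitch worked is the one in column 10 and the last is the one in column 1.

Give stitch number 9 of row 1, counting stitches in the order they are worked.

Row 1 uses chart row ((1-1) mod 2)+1 = 1. Row 1 is odd, so RS.
Chart row 1 tiled across columns 1-10: p k o p k o p k o p
RS: work column 1 to column 10, symbols as charted — the tiled row is the row as worked.
Stitch 9 in working order -> o

Result:
o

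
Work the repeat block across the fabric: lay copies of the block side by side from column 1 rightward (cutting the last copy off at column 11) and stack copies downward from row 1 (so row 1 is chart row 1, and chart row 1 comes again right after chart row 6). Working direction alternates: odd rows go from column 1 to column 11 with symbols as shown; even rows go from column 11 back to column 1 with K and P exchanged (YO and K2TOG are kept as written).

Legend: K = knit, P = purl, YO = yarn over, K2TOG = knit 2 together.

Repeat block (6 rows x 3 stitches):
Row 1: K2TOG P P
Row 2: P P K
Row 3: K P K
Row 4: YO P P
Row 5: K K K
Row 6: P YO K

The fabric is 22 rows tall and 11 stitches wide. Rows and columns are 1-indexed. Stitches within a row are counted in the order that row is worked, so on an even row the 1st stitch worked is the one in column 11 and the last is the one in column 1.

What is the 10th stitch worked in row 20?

Row 20 uses chart row ((20-1) mod 6)+1 = 2. Row 20 is even, so WS.
Chart row 2 tiled across columns 1-11: P P K P P K P P K P P
WS row: flip the tiled sequence (start at column 11) and apply K<->P; YO and K2TOG stay.
Row 20 as worked: K K P K K P K K P K K
Stitch 10 in working order -> K

Result:
K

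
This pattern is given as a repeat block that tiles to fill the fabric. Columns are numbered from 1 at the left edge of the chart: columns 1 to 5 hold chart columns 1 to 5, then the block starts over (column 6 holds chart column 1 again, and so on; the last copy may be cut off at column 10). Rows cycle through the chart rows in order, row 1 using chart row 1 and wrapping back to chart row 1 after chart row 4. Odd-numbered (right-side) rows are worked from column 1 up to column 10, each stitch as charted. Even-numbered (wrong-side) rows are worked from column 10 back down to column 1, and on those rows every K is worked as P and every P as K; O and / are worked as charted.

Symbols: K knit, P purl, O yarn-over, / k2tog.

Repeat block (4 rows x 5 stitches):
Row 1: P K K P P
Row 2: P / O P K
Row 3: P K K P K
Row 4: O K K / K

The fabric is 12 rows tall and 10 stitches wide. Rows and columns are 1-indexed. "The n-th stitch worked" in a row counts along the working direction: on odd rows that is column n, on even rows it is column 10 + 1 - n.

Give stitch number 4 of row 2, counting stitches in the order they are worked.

Row 2: (2-1) mod 4 = 1, so use chart row 2. Even row -> WS.
Chart row 2 tiled across columns 1-10: P / O P K P / O P K
Wrong side: read the tiled row from column 10 down to 1 and exchange K with P (leave O, /).
Row 2 as worked: P K O / K P K O / K
The 4th stitch worked is /.

Stitch:
/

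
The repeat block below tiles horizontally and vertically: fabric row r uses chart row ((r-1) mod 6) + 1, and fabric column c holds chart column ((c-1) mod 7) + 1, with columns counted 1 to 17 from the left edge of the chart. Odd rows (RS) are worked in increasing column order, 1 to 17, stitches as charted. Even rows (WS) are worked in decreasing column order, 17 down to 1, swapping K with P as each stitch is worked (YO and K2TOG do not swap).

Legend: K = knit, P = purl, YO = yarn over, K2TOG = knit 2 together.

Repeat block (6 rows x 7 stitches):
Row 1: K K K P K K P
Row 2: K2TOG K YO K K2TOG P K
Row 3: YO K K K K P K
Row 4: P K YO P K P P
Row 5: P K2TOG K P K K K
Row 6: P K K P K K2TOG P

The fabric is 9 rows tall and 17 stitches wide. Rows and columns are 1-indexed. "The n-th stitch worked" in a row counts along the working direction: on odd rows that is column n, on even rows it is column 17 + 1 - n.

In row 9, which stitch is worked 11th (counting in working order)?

For row 9: chart row = ((9-1) mod 6) + 1 = 3; this is a RS (odd) row.
Chart row 3 tiled across columns 1-17: YO K K K K P K YO K K K K P K YO K K
RS: work column 1 to column 17, symbols as charted — the tiled row is the row as worked.
Stitch 11 in working order -> K

Result:
K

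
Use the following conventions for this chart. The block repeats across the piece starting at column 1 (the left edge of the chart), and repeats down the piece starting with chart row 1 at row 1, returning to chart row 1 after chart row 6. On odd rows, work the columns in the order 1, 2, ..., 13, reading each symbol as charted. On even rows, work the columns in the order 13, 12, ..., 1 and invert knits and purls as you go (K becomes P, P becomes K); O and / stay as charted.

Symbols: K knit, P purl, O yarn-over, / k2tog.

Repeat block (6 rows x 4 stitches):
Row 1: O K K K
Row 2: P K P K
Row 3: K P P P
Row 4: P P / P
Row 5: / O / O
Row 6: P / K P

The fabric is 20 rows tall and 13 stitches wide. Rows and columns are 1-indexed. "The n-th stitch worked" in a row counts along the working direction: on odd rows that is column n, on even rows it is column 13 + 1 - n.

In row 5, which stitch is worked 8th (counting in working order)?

For row 5: chart row = ((5-1) mod 6) + 1 = 5; this is a RS (odd) row.
Chart row 5 tiled across columns 1-13: / O / O / O / O / O / O /
Right side: take the tiled row as-is (worked left to right from column 1).
The 8th stitch worked is O.

Result:
O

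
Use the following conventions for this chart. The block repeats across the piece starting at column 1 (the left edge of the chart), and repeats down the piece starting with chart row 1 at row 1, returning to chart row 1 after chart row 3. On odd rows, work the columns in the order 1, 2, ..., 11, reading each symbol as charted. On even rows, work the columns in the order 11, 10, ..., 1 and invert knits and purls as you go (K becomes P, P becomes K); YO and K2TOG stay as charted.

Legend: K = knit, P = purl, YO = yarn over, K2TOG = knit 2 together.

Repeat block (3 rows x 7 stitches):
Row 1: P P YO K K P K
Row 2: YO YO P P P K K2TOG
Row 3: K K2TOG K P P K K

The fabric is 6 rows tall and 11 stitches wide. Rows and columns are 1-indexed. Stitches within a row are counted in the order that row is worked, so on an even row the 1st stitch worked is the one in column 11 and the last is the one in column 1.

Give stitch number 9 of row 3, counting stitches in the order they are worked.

For row 3: chart row = ((3-1) mod 3) + 1 = 3; this is a RS (odd) row.
Chart row 3 tiled across columns 1-11: K K2TOG K P P K K K K2TOG K P
Right side: take the tiled row as-is (worked left to right from column 1).
Stitch 9 in working order -> K2TOG

Result:
K2TOG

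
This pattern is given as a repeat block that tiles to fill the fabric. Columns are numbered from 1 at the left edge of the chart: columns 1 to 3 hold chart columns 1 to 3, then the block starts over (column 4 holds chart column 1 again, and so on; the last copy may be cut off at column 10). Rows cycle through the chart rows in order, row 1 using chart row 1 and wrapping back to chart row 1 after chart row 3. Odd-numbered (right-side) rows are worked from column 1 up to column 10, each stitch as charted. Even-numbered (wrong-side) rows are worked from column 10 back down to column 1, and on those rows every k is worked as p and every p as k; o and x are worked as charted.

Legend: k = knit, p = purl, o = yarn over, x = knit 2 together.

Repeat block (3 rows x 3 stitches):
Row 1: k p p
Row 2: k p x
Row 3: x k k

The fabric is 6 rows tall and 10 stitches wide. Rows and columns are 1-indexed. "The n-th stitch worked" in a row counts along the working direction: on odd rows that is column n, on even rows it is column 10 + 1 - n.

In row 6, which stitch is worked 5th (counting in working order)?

== STITCH ==
p

Derivation:
For row 6: chart row = ((6-1) mod 3) + 1 = 3; this is a WS (even) row.
Chart row 3 tiled across columns 1-10: x k k x k k x k k x
WS row: flip the tiled sequence (start at column 10) and apply k<->p; o and x stay.
Row 6 as worked: x p p x p p x p p x
Counting 5 along the worked row gives p.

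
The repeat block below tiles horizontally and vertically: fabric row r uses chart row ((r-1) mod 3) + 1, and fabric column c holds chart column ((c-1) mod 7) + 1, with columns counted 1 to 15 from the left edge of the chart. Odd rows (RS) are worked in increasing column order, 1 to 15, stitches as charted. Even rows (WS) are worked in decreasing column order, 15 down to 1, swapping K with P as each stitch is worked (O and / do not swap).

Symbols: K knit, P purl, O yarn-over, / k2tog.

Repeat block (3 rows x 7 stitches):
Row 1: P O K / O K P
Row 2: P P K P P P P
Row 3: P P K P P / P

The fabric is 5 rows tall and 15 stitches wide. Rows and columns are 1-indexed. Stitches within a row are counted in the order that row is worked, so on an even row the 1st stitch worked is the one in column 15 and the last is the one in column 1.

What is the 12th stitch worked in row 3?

Row 3: (3-1) mod 3 = 2, so use chart row 3. Odd row -> RS.
Chart row 3 tiled across columns 1-15: P P K P P / P P P K P P / P P
Right side: take the tiled row as-is (worked left to right from column 1).
Stitch 12 in working order -> P

== STITCH ==
P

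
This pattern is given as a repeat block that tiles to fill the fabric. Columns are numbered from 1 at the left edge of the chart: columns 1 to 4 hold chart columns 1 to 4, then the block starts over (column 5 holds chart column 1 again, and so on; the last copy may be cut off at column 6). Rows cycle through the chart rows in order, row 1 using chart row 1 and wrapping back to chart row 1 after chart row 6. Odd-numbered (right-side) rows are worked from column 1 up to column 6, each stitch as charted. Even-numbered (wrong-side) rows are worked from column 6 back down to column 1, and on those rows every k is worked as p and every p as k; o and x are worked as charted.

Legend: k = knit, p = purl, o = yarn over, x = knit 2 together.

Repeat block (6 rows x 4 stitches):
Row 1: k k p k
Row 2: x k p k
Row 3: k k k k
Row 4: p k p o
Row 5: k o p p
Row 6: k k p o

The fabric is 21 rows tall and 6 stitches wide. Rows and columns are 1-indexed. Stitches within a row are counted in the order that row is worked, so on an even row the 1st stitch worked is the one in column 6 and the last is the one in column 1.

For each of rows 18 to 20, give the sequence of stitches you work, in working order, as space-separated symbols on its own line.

Rows as worked:
p p o k p p
k k p k k k
p x p k p x

Derivation:
Row 18: chart row 6, WS - tiled (columns 1-6): k k p o k k; work from column 6 back to 1 with k<->p swapped.
Row 19: chart row 1, RS - tile across columns 1-6 and work as-is.
Row 20: chart row 2, WS - tiled (columns 1-6): x k p k x k; work from column 6 back to 1 with k<->p swapped.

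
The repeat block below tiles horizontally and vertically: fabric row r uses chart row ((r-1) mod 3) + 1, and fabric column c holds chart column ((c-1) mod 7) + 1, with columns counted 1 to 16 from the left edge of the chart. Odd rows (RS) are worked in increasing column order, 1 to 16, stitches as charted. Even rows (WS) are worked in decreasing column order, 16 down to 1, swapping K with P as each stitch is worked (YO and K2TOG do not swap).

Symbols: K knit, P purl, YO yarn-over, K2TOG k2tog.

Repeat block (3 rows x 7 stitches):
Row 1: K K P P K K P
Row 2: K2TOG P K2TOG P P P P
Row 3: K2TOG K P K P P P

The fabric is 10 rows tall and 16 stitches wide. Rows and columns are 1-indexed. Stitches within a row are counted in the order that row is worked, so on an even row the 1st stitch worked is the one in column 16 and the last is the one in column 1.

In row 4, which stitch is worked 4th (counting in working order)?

Stitch:
P

Derivation:
Row 4: (4-1) mod 3 = 0, so use chart row 1. Even row -> WS.
Chart row 1 tiled across columns 1-16: K K P P K K P K K P P K K P K K
WS row: flip the tiled sequence (start at column 16) and apply K<->P; YO and K2TOG stay.
Row 4 as worked: P P K P P K K P P K P P K K P P
Stitch 4 in working order -> P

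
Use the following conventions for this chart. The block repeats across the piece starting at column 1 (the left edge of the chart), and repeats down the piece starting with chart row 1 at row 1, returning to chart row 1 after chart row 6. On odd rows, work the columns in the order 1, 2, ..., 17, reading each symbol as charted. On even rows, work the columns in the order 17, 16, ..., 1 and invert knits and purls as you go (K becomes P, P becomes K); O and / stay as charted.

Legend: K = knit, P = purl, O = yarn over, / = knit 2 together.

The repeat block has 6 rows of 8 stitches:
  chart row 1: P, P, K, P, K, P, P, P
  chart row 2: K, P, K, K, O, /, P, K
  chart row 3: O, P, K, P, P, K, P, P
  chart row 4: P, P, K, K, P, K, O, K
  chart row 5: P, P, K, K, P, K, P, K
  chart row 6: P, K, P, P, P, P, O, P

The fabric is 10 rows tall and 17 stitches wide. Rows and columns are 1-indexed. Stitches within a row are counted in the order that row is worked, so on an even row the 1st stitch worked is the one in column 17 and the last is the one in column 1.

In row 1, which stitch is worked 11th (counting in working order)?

For row 1: chart row = ((1-1) mod 6) + 1 = 1; this is a RS (odd) row.
Chart row 1 tiled across columns 1-17: P P K P K P P P P P K P K P P P P
RS: work column 1 to column 17, symbols as charted — the tiled row is the row as worked.
Counting 11 along the worked row gives K.

Stitch:
K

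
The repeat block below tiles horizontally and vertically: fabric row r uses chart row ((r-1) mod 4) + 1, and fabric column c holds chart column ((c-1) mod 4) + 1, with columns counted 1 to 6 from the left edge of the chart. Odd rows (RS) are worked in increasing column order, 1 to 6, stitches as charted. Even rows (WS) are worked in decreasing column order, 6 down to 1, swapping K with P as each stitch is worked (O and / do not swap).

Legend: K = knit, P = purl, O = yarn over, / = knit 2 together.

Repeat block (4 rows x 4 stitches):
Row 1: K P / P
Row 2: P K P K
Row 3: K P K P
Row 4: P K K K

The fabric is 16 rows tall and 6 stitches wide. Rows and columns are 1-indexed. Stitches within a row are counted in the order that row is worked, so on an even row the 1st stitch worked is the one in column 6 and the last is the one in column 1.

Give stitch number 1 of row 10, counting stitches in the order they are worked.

== STITCH ==
P

Derivation:
Row 10 uses chart row ((10-1) mod 4)+1 = 2. Row 10 is even, so WS.
Chart row 2 tiled across columns 1-6: P K P K P K
WS row: flip the tiled sequence (start at column 6) and apply K<->P; O and / stay.
Row 10 as worked: P K P K P K
The 1st stitch worked is P.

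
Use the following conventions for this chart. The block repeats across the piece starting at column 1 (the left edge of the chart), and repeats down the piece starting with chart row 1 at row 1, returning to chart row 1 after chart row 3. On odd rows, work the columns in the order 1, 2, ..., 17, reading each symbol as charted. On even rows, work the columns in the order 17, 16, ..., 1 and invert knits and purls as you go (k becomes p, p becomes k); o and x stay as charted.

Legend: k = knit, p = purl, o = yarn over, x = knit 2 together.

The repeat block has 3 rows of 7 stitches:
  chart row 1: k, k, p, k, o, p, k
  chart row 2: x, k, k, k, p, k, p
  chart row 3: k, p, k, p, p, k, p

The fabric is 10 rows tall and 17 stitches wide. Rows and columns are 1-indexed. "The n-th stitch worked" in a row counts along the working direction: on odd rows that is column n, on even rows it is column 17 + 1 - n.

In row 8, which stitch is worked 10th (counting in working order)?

For row 8: chart row = ((8-1) mod 3) + 1 = 2; this is a WS (even) row.
Chart row 2 tiled across columns 1-17: x k k k p k p x k k k p k p x k k
WS: work from column 17 back to column 1 (reverse the tiled row), swapping k<->p (o and x unchanged).
Row 8 as worked: p p x k p k p p p x k p k p p p x
Stitch 10 in working order -> x

== STITCH ==
x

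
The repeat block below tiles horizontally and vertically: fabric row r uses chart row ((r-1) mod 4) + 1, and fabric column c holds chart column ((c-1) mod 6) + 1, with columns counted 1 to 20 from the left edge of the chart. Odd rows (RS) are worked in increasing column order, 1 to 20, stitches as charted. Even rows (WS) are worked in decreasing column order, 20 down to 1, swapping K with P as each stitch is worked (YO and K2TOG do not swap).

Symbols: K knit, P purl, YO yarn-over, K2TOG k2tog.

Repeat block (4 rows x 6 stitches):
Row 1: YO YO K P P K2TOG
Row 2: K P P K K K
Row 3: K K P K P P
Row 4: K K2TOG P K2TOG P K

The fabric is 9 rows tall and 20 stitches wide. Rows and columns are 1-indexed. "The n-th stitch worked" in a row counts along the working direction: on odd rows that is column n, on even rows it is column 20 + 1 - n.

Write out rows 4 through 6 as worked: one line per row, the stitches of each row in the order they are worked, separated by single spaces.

Rows as worked:
K2TOG P P K K2TOG K K2TOG P P K K2TOG K K2TOG P P K K2TOG K K2TOG P
YO YO K P P K2TOG YO YO K P P K2TOG YO YO K P P K2TOG YO YO
K P P P P K K P P P P K K P P P P K K P

Derivation:
Row 4: chart row 4, WS - tiled (columns 1-20): K K2TOG P K2TOG P K K K2TOG P K2TOG P K K K2TOG P K2TOG P K K K2TOG; work from column 20 back to 1 with K<->P swapped.
Row 5: chart row 1, RS - tile across columns 1-20 and work as-is.
Row 6: chart row 2, WS - tiled (columns 1-20): K P P K K K K P P K K K K P P K K K K P; work from column 20 back to 1 with K<->P swapped.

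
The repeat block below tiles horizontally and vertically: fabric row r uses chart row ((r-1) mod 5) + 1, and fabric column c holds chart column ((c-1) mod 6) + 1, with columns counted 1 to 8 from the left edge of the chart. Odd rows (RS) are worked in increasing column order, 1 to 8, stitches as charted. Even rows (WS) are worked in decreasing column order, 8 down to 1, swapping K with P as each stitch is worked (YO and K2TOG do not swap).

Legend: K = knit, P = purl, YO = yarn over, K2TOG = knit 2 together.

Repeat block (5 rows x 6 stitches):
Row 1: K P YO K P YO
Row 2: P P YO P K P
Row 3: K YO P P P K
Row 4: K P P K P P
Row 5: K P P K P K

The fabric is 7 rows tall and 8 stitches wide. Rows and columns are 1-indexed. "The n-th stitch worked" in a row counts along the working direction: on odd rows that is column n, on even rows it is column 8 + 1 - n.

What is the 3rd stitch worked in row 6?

Row 6: (6-1) mod 5 = 0, so use chart row 1. Even row -> WS.
Chart row 1 tiled across columns 1-8: K P YO K P YO K P
WS row: flip the tiled sequence (start at column 8) and apply K<->P; YO and K2TOG stay.
Row 6 as worked: K P YO K P YO K P
Stitch 3 in working order -> YO

Stitch:
YO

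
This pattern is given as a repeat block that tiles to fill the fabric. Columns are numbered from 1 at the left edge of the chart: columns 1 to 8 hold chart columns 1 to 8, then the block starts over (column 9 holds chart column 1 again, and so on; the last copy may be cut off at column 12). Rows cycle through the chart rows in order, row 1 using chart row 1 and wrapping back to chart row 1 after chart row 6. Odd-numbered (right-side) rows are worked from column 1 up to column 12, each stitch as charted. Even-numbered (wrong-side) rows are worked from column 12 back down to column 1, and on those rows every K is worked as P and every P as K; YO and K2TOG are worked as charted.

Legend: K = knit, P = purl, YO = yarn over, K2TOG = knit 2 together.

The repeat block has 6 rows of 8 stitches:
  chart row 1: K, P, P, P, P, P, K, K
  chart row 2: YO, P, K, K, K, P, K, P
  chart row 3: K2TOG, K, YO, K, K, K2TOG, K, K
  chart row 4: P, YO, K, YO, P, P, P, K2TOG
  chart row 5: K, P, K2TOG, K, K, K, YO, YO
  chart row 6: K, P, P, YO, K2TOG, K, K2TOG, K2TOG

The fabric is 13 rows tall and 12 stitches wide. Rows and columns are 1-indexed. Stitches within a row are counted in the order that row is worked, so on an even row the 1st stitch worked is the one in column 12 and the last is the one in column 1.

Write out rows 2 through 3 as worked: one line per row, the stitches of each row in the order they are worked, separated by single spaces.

Row 2: chart row 2, WS - tiled (columns 1-12): YO P K K K P K P YO P K K; work from column 12 back to 1 with K<->P swapped.
Row 3: chart row 3, RS - tile across columns 1-12 and work as-is.

== ROWS AS WORKED ==
P P K YO K P K P P P K YO
K2TOG K YO K K K2TOG K K K2TOG K YO K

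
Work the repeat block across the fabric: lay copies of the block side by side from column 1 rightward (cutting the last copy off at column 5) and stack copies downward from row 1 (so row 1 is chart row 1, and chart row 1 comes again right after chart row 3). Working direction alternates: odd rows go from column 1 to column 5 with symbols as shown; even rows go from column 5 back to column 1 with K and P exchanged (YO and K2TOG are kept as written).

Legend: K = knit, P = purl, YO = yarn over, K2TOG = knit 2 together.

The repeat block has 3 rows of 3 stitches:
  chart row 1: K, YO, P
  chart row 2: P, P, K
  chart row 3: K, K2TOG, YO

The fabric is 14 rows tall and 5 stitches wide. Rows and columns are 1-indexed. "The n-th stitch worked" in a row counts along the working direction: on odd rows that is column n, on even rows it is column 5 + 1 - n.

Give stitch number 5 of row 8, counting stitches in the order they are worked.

Row 8 uses chart row ((8-1) mod 3)+1 = 2. Row 8 is even, so WS.
Chart row 2 tiled across columns 1-5: P P K P P
WS row: flip the tiled sequence (start at column 5) and apply K<->P; YO and K2TOG stay.
Row 8 as worked: K K P K K
The 5th stitch worked is K.

Stitch:
K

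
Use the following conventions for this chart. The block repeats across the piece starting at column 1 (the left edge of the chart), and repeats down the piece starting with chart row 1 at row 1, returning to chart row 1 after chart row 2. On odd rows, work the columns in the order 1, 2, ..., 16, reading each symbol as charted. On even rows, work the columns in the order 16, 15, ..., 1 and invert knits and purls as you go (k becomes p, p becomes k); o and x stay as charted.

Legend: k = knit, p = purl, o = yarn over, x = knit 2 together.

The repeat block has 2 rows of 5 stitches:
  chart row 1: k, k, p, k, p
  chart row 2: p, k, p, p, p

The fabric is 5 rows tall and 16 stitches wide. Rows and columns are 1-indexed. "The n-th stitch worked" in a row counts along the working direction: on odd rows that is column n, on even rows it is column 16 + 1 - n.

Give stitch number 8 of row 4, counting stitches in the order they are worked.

== STITCH ==
k

Derivation:
Row 4 uses chart row ((4-1) mod 2)+1 = 2. Row 4 is even, so WS.
Chart row 2 tiled across columns 1-16: p k p p p p k p p p p k p p p p
WS row: flip the tiled sequence (start at column 16) and apply k<->p; o and x stay.
Row 4 as worked: k k k k p k k k k p k k k k p k
The 8th stitch worked is k.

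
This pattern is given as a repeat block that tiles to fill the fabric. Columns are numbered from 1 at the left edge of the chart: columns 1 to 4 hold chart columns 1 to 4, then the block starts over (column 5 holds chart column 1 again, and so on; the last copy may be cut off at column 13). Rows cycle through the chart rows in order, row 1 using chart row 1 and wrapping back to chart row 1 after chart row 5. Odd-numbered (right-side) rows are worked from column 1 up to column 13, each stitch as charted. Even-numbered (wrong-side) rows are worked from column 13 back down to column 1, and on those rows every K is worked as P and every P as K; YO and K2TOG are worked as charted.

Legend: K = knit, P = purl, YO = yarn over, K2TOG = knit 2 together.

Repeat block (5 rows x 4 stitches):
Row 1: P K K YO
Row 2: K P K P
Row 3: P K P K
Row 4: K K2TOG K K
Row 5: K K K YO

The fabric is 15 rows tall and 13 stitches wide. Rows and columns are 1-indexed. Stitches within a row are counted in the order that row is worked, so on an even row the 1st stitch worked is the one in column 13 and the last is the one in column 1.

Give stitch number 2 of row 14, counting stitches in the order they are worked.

For row 14: chart row = ((14-1) mod 5) + 1 = 4; this is a WS (even) row.
Chart row 4 tiled across columns 1-13: K K2TOG K K K K2TOG K K K K2TOG K K K
WS: work from column 13 back to column 1 (reverse the tiled row), swapping K<->P (YO and K2TOG unchanged).
Row 14 as worked: P P P K2TOG P P P K2TOG P P P K2TOG P
Counting 2 along the worked row gives P.

Stitch:
P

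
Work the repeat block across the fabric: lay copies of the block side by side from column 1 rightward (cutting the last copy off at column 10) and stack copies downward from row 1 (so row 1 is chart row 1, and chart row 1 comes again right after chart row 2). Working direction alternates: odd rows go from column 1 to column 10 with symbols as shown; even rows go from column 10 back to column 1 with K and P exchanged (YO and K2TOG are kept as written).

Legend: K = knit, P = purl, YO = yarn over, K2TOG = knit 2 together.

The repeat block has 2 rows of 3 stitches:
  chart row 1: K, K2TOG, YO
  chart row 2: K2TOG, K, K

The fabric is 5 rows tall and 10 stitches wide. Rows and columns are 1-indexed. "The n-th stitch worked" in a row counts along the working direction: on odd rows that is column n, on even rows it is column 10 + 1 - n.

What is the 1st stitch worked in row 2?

Result:
K2TOG

Derivation:
Row 2: (2-1) mod 2 = 1, so use chart row 2. Even row -> WS.
Chart row 2 tiled across columns 1-10: K2TOG K K K2TOG K K K2TOG K K K2TOG
WS row: flip the tiled sequence (start at column 10) and apply K<->P; YO and K2TOG stay.
Row 2 as worked: K2TOG P P K2TOG P P K2TOG P P K2TOG
The 1st stitch worked is K2TOG.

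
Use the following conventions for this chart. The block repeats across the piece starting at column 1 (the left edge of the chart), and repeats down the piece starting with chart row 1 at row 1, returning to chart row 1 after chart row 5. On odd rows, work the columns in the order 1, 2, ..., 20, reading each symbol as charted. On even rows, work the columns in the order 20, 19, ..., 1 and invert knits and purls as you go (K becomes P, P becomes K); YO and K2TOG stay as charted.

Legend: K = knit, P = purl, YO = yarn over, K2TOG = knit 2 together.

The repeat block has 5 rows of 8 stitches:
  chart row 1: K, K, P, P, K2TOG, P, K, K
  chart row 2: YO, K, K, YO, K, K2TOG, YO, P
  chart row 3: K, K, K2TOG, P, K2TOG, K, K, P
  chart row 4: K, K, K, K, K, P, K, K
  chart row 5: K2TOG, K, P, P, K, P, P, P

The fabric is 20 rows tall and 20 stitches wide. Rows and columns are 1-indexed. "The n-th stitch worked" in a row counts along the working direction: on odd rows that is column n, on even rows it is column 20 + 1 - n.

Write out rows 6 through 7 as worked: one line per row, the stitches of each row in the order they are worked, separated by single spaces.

Row 6: chart row 1, WS - tiled (columns 1-20): K K P P K2TOG P K K K K P P K2TOG P K K K K P P; work from column 20 back to 1 with K<->P swapped.
Row 7: chart row 2, RS - tile across columns 1-20 and work as-is.

Result:
K K P P P P K K2TOG K K P P P P K K2TOG K K P P
YO K K YO K K2TOG YO P YO K K YO K K2TOG YO P YO K K YO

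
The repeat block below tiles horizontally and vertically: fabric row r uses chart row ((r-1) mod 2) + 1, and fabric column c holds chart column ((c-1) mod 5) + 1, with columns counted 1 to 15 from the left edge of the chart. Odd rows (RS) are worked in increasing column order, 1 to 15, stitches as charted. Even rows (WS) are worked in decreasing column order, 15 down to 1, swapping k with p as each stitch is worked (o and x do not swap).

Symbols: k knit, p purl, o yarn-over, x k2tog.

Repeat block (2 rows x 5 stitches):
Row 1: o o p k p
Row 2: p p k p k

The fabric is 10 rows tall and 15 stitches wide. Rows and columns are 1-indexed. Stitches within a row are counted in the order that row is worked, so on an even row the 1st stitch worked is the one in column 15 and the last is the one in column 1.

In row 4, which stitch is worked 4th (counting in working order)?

Row 4 uses chart row ((4-1) mod 2)+1 = 2. Row 4 is even, so WS.
Chart row 2 tiled across columns 1-15: p p k p k p p k p k p p k p k
WS row: flip the tiled sequence (start at column 15) and apply k<->p; o and x stay.
Row 4 as worked: p k p k k p k p k k p k p k k
Stitch 4 in working order -> k

== STITCH ==
k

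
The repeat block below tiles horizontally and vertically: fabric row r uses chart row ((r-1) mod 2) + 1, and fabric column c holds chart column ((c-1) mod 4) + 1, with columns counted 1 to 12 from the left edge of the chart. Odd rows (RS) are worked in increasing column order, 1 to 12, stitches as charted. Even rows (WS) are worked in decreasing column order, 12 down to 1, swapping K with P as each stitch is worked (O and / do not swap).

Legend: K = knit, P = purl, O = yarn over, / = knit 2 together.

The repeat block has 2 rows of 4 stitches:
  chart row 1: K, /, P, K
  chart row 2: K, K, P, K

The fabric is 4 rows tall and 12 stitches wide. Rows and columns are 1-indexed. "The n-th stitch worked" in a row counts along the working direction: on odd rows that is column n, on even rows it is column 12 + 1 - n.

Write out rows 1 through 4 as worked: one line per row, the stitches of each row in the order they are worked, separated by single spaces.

Row 1: chart row 1, RS - tile across columns 1-12 and work as-is.
Row 2: chart row 2, WS - tiled (columns 1-12): K K P K K K P K K K P K; work from column 12 back to 1 with K<->P swapped.
Row 3: chart row 1, RS - tile across columns 1-12 and work as-is.
Row 4: chart row 2, WS - tiled (columns 1-12): K K P K K K P K K K P K; work from column 12 back to 1 with K<->P swapped.

Result:
K / P K K / P K K / P K
P K P P P K P P P K P P
K / P K K / P K K / P K
P K P P P K P P P K P P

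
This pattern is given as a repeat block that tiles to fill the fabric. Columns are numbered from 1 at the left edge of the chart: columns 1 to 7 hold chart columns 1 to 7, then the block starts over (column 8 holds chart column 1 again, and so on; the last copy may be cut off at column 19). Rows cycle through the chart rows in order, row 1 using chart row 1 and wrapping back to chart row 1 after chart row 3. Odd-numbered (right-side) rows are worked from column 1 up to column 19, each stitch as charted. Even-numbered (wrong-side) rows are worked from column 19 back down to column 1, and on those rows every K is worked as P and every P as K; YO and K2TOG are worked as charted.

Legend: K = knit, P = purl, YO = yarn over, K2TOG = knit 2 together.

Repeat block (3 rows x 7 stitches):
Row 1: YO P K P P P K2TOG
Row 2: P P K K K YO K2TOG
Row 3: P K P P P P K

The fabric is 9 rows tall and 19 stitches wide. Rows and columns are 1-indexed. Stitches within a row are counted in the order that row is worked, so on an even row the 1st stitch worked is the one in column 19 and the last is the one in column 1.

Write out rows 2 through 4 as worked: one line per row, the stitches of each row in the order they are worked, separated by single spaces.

Row 2: chart row 2, WS - tiled (columns 1-19): P P K K K YO K2TOG P P K K K YO K2TOG P P K K K; work from column 19 back to 1 with K<->P swapped.
Row 3: chart row 3, RS - tile across columns 1-19 and work as-is.
Row 4: chart row 1, WS - tiled (columns 1-19): YO P K P P P K2TOG YO P K P P P K2TOG YO P K P P; work from column 19 back to 1 with K<->P swapped.

Result:
P P P K K K2TOG YO P P P K K K2TOG YO P P P K K
P K P P P P K P K P P P P K P K P P P
K K P K YO K2TOG K K K P K YO K2TOG K K K P K YO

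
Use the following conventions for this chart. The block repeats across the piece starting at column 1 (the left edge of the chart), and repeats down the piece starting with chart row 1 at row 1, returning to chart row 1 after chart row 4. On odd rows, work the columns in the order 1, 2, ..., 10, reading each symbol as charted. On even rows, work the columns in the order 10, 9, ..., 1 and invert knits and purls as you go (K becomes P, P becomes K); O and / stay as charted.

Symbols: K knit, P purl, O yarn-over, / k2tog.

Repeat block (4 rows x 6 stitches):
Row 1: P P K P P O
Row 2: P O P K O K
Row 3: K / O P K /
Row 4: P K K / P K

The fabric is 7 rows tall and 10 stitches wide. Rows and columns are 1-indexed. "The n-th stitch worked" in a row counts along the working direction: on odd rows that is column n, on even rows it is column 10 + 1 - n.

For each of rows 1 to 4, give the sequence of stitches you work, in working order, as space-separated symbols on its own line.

Row 1: chart row 1, RS - tile across columns 1-10 and work as-is.
Row 2: chart row 2, WS - tiled (columns 1-10): P O P K O K P O P K; work from column 10 back to 1 with K<->P swapped.
Row 3: chart row 3, RS - tile across columns 1-10 and work as-is.
Row 4: chart row 4, WS - tiled (columns 1-10): P K K / P K P K K /; work from column 10 back to 1 with K<->P swapped.

== ROWS AS WORKED ==
P P K P P O P P K P
P K O K P O P K O K
K / O P K / K / O P
/ P P K P K / P P K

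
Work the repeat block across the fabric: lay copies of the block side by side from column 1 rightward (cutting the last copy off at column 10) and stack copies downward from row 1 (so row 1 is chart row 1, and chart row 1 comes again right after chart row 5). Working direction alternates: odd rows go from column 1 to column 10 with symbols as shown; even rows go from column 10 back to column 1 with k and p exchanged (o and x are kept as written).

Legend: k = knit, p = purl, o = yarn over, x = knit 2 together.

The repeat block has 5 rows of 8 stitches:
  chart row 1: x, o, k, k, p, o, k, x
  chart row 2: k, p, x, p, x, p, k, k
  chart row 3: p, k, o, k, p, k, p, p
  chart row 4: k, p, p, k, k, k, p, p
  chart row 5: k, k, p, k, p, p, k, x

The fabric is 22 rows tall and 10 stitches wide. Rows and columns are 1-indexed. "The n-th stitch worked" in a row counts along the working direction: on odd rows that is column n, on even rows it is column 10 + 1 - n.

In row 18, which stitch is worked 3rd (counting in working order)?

Result:
k

Derivation:
Row 18: (18-1) mod 5 = 2, so use chart row 3. Even row -> WS.
Chart row 3 tiled across columns 1-10: p k o k p k p p p k
WS row: flip the tiled sequence (start at column 10) and apply k<->p; o and x stay.
Row 18 as worked: p k k k p k p o p k
Counting 3 along the worked row gives k.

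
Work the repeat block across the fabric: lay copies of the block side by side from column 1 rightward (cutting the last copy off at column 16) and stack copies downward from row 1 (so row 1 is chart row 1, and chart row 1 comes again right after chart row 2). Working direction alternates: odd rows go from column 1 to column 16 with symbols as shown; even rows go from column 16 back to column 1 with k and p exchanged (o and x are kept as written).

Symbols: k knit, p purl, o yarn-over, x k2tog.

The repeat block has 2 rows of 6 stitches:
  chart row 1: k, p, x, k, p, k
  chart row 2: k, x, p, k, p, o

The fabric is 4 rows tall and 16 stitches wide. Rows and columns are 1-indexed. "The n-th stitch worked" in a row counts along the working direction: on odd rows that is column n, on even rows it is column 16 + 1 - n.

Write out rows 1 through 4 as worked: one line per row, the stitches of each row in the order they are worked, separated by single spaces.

Row 1: chart row 1, RS - tile across columns 1-16 and work as-is.
Row 2: chart row 2, WS - tiled (columns 1-16): k x p k p o k x p k p o k x p k; work from column 16 back to 1 with k<->p swapped.
Row 3: chart row 1, RS - tile across columns 1-16 and work as-is.
Row 4: chart row 2, WS - tiled (columns 1-16): k x p k p o k x p k p o k x p k; work from column 16 back to 1 with k<->p swapped.

== ROWS AS WORKED ==
k p x k p k k p x k p k k p x k
p k x p o k p k x p o k p k x p
k p x k p k k p x k p k k p x k
p k x p o k p k x p o k p k x p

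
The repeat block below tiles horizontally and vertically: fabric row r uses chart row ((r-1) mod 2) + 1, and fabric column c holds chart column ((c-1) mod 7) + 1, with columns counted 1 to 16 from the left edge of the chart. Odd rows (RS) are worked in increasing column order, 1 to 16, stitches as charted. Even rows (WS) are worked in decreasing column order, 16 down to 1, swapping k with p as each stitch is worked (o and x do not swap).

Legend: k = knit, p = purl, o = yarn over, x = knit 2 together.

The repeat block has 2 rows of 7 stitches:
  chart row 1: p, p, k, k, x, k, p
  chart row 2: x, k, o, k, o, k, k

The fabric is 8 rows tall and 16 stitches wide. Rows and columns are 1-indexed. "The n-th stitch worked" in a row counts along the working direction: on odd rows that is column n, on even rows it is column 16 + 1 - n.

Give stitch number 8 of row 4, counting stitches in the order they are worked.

Stitch:
p

Derivation:
Row 4: (4-1) mod 2 = 1, so use chart row 2. Even row -> WS.
Chart row 2 tiled across columns 1-16: x k o k o k k x k o k o k k x k
Wrong side: read the tiled row from column 16 down to 1 and exchange k with p (leave o, x).
Row 4 as worked: p x p p o p o p x p p o p o p x
Counting 8 along the worked row gives p.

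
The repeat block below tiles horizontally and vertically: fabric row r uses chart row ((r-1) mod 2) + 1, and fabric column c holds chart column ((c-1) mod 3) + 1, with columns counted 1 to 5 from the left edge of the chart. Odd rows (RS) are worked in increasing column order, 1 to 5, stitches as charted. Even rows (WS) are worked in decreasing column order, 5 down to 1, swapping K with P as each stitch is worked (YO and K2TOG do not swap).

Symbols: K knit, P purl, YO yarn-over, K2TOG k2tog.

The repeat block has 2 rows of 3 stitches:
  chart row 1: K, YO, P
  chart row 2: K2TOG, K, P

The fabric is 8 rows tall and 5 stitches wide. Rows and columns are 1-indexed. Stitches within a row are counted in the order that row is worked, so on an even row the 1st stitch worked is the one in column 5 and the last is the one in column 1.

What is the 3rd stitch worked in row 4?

Row 4: (4-1) mod 2 = 1, so use chart row 2. Even row -> WS.
Chart row 2 tiled across columns 1-5: K2TOG K P K2TOG K
Wrong side: read the tiled row from column 5 down to 1 and exchange K with P (leave YO, K2TOG).
Row 4 as worked: P K2TOG K P K2TOG
Counting 3 along the worked row gives K.

Result:
K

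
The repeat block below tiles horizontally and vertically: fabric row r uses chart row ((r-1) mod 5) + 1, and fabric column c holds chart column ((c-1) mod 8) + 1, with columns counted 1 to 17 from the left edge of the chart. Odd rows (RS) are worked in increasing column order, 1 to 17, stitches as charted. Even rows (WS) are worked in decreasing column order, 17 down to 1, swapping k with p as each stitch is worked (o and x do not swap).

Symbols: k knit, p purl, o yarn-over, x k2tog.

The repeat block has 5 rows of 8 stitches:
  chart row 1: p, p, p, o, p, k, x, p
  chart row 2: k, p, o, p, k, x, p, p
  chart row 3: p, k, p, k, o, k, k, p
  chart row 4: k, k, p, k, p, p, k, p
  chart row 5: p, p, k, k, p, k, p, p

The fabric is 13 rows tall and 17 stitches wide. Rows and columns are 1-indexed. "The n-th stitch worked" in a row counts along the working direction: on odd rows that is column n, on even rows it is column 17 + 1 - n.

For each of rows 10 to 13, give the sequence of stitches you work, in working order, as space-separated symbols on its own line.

== ROWS AS WORKED ==
k k k p k p p k k k k p k p p k k
p p p o p k x p p p p o p k x p p
p k k x p k o k p k k x p k o k p
p k p k o k k p p k p k o k k p p

Derivation:
Row 10: chart row 5, WS - tiled (columns 1-17): p p k k p k p p p p k k p k p p p; work from column 17 back to 1 with k<->p swapped.
Row 11: chart row 1, RS - tile across columns 1-17 and work as-is.
Row 12: chart row 2, WS - tiled (columns 1-17): k p o p k x p p k p o p k x p p k; work from column 17 back to 1 with k<->p swapped.
Row 13: chart row 3, RS - tile across columns 1-17 and work as-is.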